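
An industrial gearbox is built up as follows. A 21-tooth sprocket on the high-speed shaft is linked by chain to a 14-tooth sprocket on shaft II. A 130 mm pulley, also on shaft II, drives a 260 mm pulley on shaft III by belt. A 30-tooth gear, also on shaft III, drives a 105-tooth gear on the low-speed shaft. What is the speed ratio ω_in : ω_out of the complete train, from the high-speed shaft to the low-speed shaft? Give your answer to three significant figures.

4.67

Each stage contributes driven/driver: chain 14/21 = 0.66667, belt 260/130 = 2, gear mesh 105/30 = 3.5.
Overall: 0.66667 × 2 × 3.5 = 4.6667.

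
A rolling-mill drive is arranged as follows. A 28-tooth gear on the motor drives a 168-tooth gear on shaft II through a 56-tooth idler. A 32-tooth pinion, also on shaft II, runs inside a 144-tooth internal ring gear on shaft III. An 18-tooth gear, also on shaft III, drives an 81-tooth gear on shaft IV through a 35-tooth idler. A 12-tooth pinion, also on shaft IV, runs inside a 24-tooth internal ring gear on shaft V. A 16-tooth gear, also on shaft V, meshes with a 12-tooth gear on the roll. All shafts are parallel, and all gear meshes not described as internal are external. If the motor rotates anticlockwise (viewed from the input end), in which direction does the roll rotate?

the motor → shaft II: driver → idler → driven is 2 external meshes, 2 reversals → CCW.
shaft II → shaft III: internal mesh, same direction → CCW.
shaft III → shaft IV: driver → idler → driven is 2 external meshes, 2 reversals → CCW.
shaft IV → shaft V: internal mesh, same direction → CCW.
shaft V → the roll: external mesh, 1 reversal → CW.
5 reversals in total — an odd number — so the roll turns opposite to the motor.

clockwise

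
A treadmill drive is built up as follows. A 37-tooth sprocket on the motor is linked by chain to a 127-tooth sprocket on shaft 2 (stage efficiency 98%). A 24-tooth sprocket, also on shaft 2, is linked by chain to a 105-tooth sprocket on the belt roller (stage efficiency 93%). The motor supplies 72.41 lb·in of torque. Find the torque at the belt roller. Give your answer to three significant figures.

991 lb·in

Chain: ratio = 127/37 = 3.4324; torque at shaft 2 = 72.41 × 3.4324 × 0.98 = 243.57 lb·in.
Chain: ratio = 105/24 = 4.375; torque at the belt roller = 243.57 × 4.375 × 0.93 = 991.03 lb·in.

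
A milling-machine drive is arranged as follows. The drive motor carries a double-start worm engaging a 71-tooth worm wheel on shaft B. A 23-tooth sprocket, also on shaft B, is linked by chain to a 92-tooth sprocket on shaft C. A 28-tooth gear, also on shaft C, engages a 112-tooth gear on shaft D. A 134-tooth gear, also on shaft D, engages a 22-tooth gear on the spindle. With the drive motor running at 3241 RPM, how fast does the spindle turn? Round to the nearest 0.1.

worm 71/2 = 35.5 → 3241/35.5 = 91.296 RPM
chain 92/23 = 4 → 91.296/4 = 22.824 RPM
gear mesh 112/28 = 4 → 22.824/4 = 5.706 RPM
gear mesh 22/134 = 0.16418 → 5.706/0.16418 = 34.755 RPM

34.8 RPM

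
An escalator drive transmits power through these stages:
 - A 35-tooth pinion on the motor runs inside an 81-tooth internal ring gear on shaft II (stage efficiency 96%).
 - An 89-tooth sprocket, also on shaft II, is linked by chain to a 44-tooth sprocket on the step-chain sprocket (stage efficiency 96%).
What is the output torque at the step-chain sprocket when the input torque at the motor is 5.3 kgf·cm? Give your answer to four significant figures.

After the internal gear (81/35): 5.3 × 2.3143 × 0.96 = 11.775 kgf·cm
After the chain (44/89): 11.775 × 0.49438 × 0.96 = 5.5885 kgf·cm

5.589 kgf·cm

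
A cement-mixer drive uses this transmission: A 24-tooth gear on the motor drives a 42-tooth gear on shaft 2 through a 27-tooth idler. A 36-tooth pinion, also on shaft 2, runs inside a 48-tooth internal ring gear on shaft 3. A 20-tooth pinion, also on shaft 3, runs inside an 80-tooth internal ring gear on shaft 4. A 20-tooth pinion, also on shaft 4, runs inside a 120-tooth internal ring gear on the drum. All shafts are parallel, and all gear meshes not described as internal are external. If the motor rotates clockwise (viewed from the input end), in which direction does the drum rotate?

the motor → shaft 2: driver → idler → driven is 2 external meshes, 2 reversals → CW.
shaft 2 → shaft 3: internal mesh, same direction → CW.
shaft 3 → shaft 4: internal mesh, same direction → CW.
shaft 4 → the drum: internal mesh, same direction → CW.
2 reversals in total — an even number — so the drum turns the same way as the motor.

clockwise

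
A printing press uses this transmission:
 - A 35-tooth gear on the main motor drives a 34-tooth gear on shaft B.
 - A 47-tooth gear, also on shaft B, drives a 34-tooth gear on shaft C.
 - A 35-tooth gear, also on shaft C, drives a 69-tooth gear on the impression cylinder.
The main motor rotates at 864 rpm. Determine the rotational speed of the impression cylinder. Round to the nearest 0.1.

623.6 rpm

Gear mesh: ratio = 34/35 = 0.97143, so shaft B turns at 864 / 0.97143 = 889.41 rpm.
Gear mesh: ratio = 34/47 = 0.7234, so shaft C turns at 889.41 / 0.7234 = 1229.5 rpm.
Gear mesh: ratio = 69/35 = 1.9714, so the impression cylinder turns at 1229.5 / 1.9714 = 623.65 rpm.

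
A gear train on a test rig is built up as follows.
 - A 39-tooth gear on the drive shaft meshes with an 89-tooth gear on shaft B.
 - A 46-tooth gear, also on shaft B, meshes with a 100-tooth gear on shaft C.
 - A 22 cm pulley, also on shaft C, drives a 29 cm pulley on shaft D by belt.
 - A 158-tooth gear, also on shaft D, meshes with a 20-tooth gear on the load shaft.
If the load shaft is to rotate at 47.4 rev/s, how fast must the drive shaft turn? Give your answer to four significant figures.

Overall ratio R = 2.2821 × 2.1739 × 1.3182 × 0.12658 = 0.82778.
Required input speed = output speed × R = 47.4 × 0.82778 = 39.237 rev/s.

39.24 rev/s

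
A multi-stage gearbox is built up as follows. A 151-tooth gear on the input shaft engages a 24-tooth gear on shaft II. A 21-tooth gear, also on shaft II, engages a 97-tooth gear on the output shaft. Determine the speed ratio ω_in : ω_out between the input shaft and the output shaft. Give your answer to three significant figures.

Each stage contributes driven/driver: gear mesh 24/151 = 0.15894, gear mesh 97/21 = 4.619.
Overall: 0.15894 × 4.619 = 0.73415.

0.734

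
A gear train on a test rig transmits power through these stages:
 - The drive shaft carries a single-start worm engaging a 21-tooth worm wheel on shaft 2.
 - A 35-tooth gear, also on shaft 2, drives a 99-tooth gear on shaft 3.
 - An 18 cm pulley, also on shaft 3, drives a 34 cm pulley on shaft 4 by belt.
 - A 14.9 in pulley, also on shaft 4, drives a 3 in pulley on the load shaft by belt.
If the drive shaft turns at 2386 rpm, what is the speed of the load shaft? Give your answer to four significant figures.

105.6 rpm

Worm: ratio = 21/1 = 21, so shaft 2 turns at 2386 / 21 = 113.62 rpm.
Gear mesh: ratio = 99/35 = 2.8286, so shaft 3 turns at 113.62 / 2.8286 = 40.168 rpm.
Belt: ratio = 34/18 = 1.8889, so shaft 4 turns at 40.168 / 1.8889 = 21.266 rpm.
Belt: ratio = 3/14.9 = 0.20134, so the load shaft turns at 21.266 / 0.20134 = 105.62 rpm.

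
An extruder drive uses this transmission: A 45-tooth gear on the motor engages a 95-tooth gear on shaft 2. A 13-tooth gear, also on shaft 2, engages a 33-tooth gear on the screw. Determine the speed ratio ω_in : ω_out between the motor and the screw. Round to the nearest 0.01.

5.36

Each stage contributes driven/driver: gear mesh 95/45 = 2.1111, gear mesh 33/13 = 2.5385.
Overall: 2.1111 × 2.5385 = 5.359.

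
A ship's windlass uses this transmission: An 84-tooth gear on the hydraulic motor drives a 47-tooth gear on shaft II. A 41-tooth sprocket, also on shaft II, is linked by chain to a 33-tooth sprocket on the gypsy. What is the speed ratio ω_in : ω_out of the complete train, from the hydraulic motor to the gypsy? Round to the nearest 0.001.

0.450

Each stage contributes driven/driver: gear mesh 47/84 = 0.55952, chain 33/41 = 0.80488.
Overall: 0.55952 × 0.80488 = 0.45035.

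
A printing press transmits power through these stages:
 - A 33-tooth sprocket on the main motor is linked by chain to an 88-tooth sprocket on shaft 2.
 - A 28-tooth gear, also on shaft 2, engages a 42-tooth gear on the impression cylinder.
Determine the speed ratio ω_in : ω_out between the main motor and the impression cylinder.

Each stage contributes driven/driver: chain 88/33 = 2.6667, gear mesh 42/28 = 1.5.
Overall: 2.6667 × 1.5 = 4.

4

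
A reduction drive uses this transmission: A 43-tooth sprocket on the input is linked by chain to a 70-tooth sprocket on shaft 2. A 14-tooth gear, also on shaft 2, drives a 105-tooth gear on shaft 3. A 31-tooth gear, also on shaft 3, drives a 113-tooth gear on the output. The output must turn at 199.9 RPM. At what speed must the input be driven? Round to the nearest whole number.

Overall ratio R = 1.6279 × 7.5 × 3.6452 = 44.505.
Required input speed = output speed × R = 199.9 × 44.505 = 8896.5 RPM.

8897 RPM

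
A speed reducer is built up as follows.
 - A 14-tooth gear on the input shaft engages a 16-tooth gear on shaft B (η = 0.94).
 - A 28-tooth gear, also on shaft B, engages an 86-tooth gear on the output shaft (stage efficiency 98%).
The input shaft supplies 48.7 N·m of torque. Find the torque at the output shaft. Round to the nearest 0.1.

157.5 N·m

gear mesh 16/14 = 1.1429 → τ = 48.7·1.1429·0.94 = 52.318 N·m
gear mesh 86/28 = 3.0714 → τ = 52.318·3.0714·0.98 = 157.48 N·m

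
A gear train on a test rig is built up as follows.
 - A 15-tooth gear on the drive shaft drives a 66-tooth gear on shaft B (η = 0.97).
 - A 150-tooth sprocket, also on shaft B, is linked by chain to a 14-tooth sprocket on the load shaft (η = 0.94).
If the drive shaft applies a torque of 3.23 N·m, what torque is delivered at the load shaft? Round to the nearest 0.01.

1.21 N·m

Gear mesh: ratio = 66/15 = 4.4; torque at shaft B = 3.23 × 4.4 × 0.97 = 13.786 N·m.
Chain: ratio = 14/150 = 0.093333; torque at the load shaft = 13.786 × 0.093333 × 0.94 = 1.2095 N·m.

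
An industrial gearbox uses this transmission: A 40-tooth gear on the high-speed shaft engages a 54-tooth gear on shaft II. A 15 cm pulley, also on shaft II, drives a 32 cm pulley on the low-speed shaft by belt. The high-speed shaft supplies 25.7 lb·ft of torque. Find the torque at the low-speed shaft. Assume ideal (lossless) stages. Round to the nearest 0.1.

gear mesh 54/40 = 1.35 → τ = 25.7·1.35 = 34.695 lb·ft
belt 32/15 = 2.1333 → τ = 34.695·2.1333 = 74.016 lb·ft

74.0 lb·ft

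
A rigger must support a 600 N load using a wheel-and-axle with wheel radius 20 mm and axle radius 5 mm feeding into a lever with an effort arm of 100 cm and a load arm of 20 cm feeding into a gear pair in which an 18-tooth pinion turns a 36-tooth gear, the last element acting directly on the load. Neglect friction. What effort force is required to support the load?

15 N

Wheel-and-axle MA = R/r = 20/5 = 4.
Lever MA = effort arm / load arm = 100/20 = 5.
Gear pair MA = 36/18 = 2.
Combined ideal MA = 4 × 5 × 2 = 40.
Effort = load / MA = 600 / 40 = 15 N.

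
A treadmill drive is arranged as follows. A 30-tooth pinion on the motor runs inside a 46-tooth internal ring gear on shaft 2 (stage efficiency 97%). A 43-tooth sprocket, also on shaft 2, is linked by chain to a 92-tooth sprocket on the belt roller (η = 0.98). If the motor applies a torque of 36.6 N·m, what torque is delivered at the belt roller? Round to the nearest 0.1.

internal gear 46/30 = 1.5333 → τ = 36.6·1.5333·0.97 = 54.436 N·m
chain 92/43 = 2.1395 → τ = 54.436·2.1395·0.98 = 114.14 N·m

114.1 N·m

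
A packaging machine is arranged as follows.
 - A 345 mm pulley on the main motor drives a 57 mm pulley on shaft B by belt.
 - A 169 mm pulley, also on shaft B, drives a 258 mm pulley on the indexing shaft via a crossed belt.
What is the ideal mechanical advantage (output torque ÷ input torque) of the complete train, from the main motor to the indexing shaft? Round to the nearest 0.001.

Each stage contributes driven/driver: belt 57/345 = 0.16522, belt 258/169 = 1.5266.
Overall: 0.16522 × 1.5266 = 0.25223.

0.252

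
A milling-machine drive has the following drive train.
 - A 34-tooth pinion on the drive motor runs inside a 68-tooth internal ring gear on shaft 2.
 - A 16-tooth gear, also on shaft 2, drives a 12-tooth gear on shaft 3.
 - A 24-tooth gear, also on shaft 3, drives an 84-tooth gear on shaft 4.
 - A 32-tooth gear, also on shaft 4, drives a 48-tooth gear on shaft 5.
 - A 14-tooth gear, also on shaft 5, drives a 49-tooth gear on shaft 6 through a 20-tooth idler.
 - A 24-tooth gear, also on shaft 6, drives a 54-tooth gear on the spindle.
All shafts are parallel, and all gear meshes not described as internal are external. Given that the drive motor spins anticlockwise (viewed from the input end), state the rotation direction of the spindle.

the drive motor → shaft 2: internal mesh, same direction → CCW.
shaft 2 → shaft 3: external mesh, 1 reversal → CW.
shaft 3 → shaft 4: external mesh, 1 reversal → CCW.
shaft 4 → shaft 5: external mesh, 1 reversal → CW.
shaft 5 → shaft 6: driver → idler → driven is 2 external meshes, 2 reversals → CW.
shaft 6 → the spindle: external mesh, 1 reversal → CCW.
6 reversals in total — an even number — so the spindle turns the same way as the drive motor.

anticlockwise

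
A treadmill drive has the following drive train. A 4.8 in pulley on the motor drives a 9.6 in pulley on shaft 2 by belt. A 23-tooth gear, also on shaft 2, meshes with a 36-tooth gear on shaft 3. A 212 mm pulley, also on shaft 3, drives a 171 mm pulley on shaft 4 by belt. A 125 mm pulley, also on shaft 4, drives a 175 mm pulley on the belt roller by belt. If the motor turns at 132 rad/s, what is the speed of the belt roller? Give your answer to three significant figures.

37.3 rad/s

the motor → shaft 2 (belt, 9.6/4.8): 132 ÷ 2 = 66 rad/s
shaft 2 → shaft 3 (gear mesh, 36/23): 66 ÷ 1.5652 = 42.167 rad/s
shaft 3 → shaft 4 (belt, 171/212): 42.167 ÷ 0.8066 = 52.277 rad/s
shaft 4 → the belt roller (belt, 175/125): 52.277 ÷ 1.4 = 37.341 rad/s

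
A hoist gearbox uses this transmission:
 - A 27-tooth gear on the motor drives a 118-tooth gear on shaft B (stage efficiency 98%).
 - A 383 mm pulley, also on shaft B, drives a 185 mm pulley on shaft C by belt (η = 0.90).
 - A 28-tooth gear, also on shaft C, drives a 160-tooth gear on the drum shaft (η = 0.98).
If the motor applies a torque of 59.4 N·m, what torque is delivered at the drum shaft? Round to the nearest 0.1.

After the gear mesh (118/27): 59.4 × 4.3704 × 0.98 = 254.41 N·m
After the belt (185/383): 254.41 × 0.48303 × 0.90 = 110.6 N·m
After the gear mesh (160/28): 110.6 × 5.7143 × 0.98 = 619.35 N·m

619.3 N·m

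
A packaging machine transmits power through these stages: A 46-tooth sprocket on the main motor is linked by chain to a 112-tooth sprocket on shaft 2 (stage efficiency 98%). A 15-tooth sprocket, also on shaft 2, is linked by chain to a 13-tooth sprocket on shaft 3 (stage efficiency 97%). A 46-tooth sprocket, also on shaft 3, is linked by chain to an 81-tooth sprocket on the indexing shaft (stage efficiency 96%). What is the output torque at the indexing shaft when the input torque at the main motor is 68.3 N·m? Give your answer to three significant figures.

232 N·m

After the chain (112/46): 68.3 × 2.4348 × 0.98 = 162.97 N·m
After the chain (13/15): 162.97 × 0.86667 × 0.97 = 137 N·m
After the chain (81/46): 137 × 1.7609 × 0.96 = 231.6 N·m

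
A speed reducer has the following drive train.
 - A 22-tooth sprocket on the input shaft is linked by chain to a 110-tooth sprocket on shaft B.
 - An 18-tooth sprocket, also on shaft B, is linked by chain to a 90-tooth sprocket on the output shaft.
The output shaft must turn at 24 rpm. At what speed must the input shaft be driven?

Overall ratio R = 5 × 5 = 25.
Required input speed = output speed × R = 24 × 25 = 600 rpm.

600 rpm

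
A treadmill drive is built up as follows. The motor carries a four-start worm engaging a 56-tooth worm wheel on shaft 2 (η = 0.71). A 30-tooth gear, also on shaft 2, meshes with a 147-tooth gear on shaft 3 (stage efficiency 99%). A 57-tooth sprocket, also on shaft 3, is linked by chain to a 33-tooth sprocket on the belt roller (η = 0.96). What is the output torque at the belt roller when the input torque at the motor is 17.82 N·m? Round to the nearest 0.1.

477.6 N·m

After the worm (56/4): 17.82 × 14 × 0.71 = 177.13 N·m
After the gear mesh (147/30): 177.13 × 4.9 × 0.99 = 859.26 N·m
After the chain (33/57): 859.26 × 0.57895 × 0.96 = 477.57 N·m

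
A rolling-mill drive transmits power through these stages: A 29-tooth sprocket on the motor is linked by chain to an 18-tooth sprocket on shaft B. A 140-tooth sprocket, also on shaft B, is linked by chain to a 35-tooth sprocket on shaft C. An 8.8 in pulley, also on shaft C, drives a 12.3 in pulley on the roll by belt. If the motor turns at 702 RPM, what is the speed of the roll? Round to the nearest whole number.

the motor → shaft B (chain, 18/29): 702 ÷ 0.62069 = 1131 RPM
shaft B → shaft C (chain, 35/140): 1131 ÷ 0.25 = 4524 RPM
shaft C → the roll (belt, 12.3/8.8): 4524 ÷ 1.3977 = 3236.7 RPM

3237 RPM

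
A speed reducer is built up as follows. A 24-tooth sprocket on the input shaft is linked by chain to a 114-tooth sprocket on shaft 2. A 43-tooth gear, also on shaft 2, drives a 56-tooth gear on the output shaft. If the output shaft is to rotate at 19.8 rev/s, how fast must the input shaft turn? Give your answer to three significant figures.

122 rev/s

Overall ratio R = 4.75 × 1.3023 = 6.186.
Required input speed = output speed × R = 19.8 × 6.186 = 122.48 rev/s.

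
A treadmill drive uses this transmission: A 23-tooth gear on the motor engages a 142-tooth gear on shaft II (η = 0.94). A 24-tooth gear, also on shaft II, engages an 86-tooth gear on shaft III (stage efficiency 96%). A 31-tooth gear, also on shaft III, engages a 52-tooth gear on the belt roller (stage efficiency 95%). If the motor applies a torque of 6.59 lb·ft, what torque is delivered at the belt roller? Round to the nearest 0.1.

After the gear mesh (142/23): 6.59 × 6.1739 × 0.94 = 38.245 lb·ft
After the gear mesh (86/24): 38.245 × 3.5833 × 0.96 = 131.56 lb·ft
After the gear mesh (52/31): 131.56 × 1.6774 × 0.95 = 209.65 lb·ft

209.7 lb·ft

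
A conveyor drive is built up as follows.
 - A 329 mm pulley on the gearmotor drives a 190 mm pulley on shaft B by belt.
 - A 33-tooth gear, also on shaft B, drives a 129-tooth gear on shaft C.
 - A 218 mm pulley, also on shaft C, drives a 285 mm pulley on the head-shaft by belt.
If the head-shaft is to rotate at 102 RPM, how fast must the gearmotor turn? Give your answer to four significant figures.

301.0 RPM

Overall ratio R = 0.57751 × 3.9091 × 1.3073 = 2.9514.
Required input speed = output speed × R = 102 × 2.9514 = 301.04 RPM.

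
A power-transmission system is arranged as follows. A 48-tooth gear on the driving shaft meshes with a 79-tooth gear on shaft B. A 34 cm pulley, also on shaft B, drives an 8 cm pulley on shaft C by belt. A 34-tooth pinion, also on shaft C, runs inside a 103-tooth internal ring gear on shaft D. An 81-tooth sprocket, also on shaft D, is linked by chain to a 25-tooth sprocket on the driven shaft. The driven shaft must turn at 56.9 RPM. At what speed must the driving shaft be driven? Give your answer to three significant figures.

Overall ratio R = 1.6458 × 0.23529 × 3.0294 × 0.30864 = 0.36208.
Required input speed = output speed × R = 56.9 × 0.36208 = 20.603 RPM.

20.6 RPM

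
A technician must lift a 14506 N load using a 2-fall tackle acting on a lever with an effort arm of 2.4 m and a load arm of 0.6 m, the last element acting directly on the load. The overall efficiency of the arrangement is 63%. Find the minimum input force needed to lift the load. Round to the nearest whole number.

Block-and-tackle MA = number of supporting rope parts = 2.
Lever MA = effort arm / load arm = 2.4/0.6 = 4.
Combined ideal MA = 2 × 4 = 8.
Actual MA = 8 × 0.63 = 5.04.
Effort = load / actual MA = 14506 / 5.04 = 2878.2 N.

2878 N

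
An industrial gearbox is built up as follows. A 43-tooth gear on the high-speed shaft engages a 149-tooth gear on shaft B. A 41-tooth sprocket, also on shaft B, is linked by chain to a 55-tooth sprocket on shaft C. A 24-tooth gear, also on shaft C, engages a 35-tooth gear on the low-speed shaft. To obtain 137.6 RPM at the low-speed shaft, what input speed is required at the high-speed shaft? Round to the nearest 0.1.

Overall ratio R = 3.4651 × 1.3415 × 1.4583 = 6.7788.
Required input speed = output speed × R = 137.6 × 6.7788 = 932.76 RPM.

932.8 RPM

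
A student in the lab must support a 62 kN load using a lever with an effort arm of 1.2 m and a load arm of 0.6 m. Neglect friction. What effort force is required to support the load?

Lever MA = effort arm / load arm = 1.2/0.6 = 2.
Effort = load / MA = 62 / 2 = 31 kN.

31 kN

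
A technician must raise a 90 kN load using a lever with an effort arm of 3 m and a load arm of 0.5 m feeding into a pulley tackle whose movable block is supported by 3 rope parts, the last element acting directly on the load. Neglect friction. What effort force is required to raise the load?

Lever MA = effort arm / load arm = 3/0.5 = 6.
Block-and-tackle MA = number of supporting rope parts = 3.
Combined ideal MA = 6 × 3 = 18.
Effort = load / MA = 90 / 18 = 5 kN.

5 kN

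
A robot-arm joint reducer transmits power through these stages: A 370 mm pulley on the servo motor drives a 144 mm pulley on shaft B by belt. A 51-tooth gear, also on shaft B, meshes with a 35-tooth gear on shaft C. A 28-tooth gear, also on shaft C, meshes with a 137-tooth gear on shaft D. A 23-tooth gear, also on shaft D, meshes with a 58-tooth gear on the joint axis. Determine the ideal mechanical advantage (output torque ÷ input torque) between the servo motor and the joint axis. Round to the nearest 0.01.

3.30

Each stage contributes driven/driver: belt 144/370 = 0.38919, gear mesh 35/51 = 0.68627, gear mesh 137/28 = 4.8929, gear mesh 58/23 = 2.5217.
Overall: 0.38919 × 0.68627 × 4.8929 × 2.5217 = 3.2955.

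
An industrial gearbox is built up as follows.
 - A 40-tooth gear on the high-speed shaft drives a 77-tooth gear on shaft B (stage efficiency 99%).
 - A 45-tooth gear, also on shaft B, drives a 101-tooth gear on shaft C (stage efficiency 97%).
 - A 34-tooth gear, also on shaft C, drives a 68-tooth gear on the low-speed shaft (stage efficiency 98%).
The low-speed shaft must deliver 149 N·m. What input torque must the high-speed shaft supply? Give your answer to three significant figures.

18.3 N·m

Overall ratio R = 1.925 × 2.2444 × 2 = 8.6411; overall efficiency η = 0.99 × 0.97 × 0.98 = 0.9411.
Input torque = output torque / (R × η) = 149 / (8.6411 × 0.9411) = 18.322 N·m.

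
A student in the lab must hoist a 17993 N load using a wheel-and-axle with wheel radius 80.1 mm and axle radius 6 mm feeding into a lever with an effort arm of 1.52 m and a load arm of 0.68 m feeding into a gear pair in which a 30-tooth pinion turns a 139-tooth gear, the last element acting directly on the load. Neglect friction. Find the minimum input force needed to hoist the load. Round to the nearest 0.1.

Wheel-and-axle MA = R/r = 80.1/6 = 13.35.
Lever MA = effort arm / load arm = 1.52/0.68 = 2.2353.
Gear pair MA = 139/30 = 4.6333.
Combined ideal MA = 13.35 × 2.2353 × 4.6333 = 138.26.
Effort = load / MA = 17993 / 138.26 = 130.13 N.

130.1 N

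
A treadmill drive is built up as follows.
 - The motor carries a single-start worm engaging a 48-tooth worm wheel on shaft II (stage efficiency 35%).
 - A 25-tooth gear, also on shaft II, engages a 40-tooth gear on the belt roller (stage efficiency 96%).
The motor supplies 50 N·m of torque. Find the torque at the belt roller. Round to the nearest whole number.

1290 N·m

Worm: ratio = 48/1 = 48; torque at shaft II = 50 × 48 × 0.35 = 840 N·m.
Gear mesh: ratio = 40/25 = 1.6; torque at the belt roller = 840 × 1.6 × 0.96 = 1290.2 N·m.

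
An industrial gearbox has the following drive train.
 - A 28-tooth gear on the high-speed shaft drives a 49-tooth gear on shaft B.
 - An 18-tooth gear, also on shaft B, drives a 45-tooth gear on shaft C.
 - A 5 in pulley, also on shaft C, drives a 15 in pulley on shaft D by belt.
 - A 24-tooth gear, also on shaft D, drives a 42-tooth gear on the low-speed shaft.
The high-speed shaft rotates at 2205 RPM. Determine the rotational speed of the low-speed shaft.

96 RPM

gear mesh 49/28 = 1.75 → 2205/1.75 = 1260 RPM
gear mesh 45/18 = 2.5 → 1260/2.5 = 504 RPM
belt 15/5 = 3 → 504/3 = 168 RPM
gear mesh 42/24 = 1.75 → 168/1.75 = 96 RPM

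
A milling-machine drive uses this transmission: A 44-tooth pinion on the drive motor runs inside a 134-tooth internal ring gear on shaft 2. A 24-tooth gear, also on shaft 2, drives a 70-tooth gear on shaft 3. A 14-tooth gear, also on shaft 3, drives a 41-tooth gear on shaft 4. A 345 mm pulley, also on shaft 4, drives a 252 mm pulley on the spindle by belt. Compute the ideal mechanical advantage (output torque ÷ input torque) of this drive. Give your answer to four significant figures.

Each stage contributes driven/driver: internal gear 134/44 = 3.0455, gear mesh 70/24 = 2.9167, gear mesh 41/14 = 2.9286, belt 252/345 = 0.73043.
Overall: 3.0455 × 2.9167 × 2.9286 × 0.73043 = 19.001.

19.00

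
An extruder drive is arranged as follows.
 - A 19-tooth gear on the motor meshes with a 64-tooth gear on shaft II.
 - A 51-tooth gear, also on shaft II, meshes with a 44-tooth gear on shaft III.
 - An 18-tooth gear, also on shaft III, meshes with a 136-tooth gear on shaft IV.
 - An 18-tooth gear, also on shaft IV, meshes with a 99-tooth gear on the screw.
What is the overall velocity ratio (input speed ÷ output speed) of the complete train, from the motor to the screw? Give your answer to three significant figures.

Each stage contributes driven/driver: gear mesh 64/19 = 3.3684, gear mesh 44/51 = 0.86275, gear mesh 136/18 = 7.5556, gear mesh 99/18 = 5.5.
Overall: 3.3684 × 0.86275 × 7.5556 × 5.5 = 120.76.

121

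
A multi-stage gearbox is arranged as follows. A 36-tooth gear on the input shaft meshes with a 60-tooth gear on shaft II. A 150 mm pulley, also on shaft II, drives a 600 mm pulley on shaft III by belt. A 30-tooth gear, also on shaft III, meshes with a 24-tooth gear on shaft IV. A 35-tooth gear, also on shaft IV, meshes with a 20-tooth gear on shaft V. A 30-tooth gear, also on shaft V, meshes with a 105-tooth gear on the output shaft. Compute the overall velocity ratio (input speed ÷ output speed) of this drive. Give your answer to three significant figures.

Each stage contributes driven/driver: gear mesh 60/36 = 1.6667, belt 600/150 = 4, gear mesh 24/30 = 0.8, gear mesh 20/35 = 0.57143, gear mesh 105/30 = 3.5.
Overall: 1.6667 × 4 × 0.8 × 0.57143 × 3.5 = 10.667.

10.7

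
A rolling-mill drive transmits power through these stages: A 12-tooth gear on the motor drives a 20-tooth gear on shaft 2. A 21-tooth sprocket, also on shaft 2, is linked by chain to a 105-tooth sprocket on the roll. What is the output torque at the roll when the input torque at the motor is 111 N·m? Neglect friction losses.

925 N·m

Gear mesh: ratio = 20/12 = 1.6667; torque at shaft 2 = 111 × 1.6667 = 185 N·m.
Chain: ratio = 105/21 = 5; torque at the roll = 185 × 5 = 925 N·m.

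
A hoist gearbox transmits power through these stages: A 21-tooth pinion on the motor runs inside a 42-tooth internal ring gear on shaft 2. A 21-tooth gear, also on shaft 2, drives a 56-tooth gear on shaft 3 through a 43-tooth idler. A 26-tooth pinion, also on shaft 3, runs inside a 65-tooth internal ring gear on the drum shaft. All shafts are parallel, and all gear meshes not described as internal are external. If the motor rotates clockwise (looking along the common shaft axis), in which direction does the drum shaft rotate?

the motor → shaft 2: internal mesh, same direction → CW.
shaft 2 → shaft 3: driver → idler → driven is 2 external meshes, 2 reversals → CW.
shaft 3 → the drum shaft: internal mesh, same direction → CW.
2 reversals in total — an even number — so the drum shaft turns the same way as the motor.

clockwise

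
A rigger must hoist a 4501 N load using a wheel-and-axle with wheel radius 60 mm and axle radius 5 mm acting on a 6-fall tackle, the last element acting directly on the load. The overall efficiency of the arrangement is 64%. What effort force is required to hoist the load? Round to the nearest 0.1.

Wheel-and-axle MA = R/r = 60/5 = 12.
Block-and-tackle MA = number of supporting rope parts = 6.
Combined ideal MA = 12 × 6 = 72.
Actual MA = 72 × 0.64 = 46.08.
Effort = load / actual MA = 4501 / 46.08 = 97.678 N.

97.7 N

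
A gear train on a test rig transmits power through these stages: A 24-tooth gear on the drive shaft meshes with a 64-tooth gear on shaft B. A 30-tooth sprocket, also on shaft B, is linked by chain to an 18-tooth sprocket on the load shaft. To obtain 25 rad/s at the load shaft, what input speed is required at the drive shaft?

40 rad/s

Overall ratio R = 2.6667 × 0.6 = 1.6.
Required input speed = output speed × R = 25 × 1.6 = 40 rad/s.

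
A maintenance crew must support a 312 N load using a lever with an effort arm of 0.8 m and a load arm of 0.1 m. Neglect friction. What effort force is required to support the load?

39 N

Lever MA = effort arm / load arm = 0.8/0.1 = 8.
Effort = load / MA = 312 / 8 = 39 N.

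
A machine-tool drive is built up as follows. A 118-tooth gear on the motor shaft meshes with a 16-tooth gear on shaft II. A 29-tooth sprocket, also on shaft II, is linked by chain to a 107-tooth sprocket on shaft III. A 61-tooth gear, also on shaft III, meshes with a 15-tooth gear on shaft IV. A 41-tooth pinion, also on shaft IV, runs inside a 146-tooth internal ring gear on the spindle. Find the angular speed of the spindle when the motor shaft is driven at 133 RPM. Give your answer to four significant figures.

gear mesh 16/118 = 0.13559 → 133/0.13559 = 980.88 RPM
chain 107/29 = 3.6897 → 980.88/3.6897 = 265.84 RPM
gear mesh 15/61 = 0.2459 → 265.84/0.2459 = 1081.1 RPM
internal gear 146/41 = 3.561 → 1081.1/3.561 = 303.6 RPM

303.6 RPM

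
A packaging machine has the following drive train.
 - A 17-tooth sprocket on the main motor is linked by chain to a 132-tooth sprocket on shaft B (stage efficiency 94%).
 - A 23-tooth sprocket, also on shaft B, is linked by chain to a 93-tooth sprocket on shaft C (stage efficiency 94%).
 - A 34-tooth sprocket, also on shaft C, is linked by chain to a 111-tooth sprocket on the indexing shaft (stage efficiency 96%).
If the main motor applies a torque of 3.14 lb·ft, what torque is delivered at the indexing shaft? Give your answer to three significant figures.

After the chain (132/17): 3.14 × 7.7647 × 0.94 = 22.918 lb·ft
After the chain (93/23): 22.918 × 4.0435 × 0.94 = 87.109 lb·ft
After the chain (111/34): 87.109 × 3.2647 × 0.96 = 273.01 lb·ft

273 lb·ft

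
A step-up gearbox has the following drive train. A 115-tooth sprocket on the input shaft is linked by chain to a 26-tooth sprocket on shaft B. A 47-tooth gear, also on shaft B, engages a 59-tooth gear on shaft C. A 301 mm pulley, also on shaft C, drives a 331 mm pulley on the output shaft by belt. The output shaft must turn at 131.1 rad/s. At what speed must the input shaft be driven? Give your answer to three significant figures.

Overall ratio R = 0.22609 × 1.2553 × 1.0997 = 0.3121.
Required input speed = output speed × R = 131.1 × 0.3121 = 40.916 rad/s.

40.9 rad/s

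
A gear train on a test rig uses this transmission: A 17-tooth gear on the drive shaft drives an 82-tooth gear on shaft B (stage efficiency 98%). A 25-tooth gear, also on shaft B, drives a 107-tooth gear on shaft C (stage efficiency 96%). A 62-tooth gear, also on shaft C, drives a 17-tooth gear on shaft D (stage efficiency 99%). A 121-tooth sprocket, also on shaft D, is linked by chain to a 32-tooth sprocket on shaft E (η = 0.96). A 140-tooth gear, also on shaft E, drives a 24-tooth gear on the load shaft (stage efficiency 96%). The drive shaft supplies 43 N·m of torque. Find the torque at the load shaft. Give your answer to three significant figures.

After the gear mesh (82/17): 43 × 4.8235 × 0.98 = 203.26 N·m
After the gear mesh (107/25): 203.26 × 4.28 × 0.96 = 835.17 N·m
After the gear mesh (17/62): 835.17 × 0.27419 × 0.99 = 226.71 N·m
After the chain (32/121): 226.71 × 0.26446 × 0.96 = 57.558 N·m
After the gear mesh (24/140): 57.558 × 0.17143 × 0.96 = 9.4723 N·m

9.47 N·m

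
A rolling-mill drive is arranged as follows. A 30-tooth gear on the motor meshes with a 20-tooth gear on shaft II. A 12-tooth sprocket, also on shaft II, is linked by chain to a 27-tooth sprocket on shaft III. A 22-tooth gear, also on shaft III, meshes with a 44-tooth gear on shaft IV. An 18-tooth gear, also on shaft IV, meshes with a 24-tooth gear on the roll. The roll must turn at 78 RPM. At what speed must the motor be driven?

Overall ratio R = 0.66667 × 2.25 × 2 × 1.3333 = 4.
Required input speed = output speed × R = 78 × 4 = 312 RPM.

312 RPM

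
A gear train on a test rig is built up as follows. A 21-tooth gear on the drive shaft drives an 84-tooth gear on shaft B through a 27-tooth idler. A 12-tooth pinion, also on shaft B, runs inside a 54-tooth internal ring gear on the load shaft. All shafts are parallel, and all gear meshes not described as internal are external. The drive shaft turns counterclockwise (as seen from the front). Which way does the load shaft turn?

the drive shaft → shaft B: driver → idler → driven is 2 external meshes, 2 reversals → CCW.
shaft B → the load shaft: internal mesh, same direction → CCW.
2 reversals in total — an even number — so the load shaft turns the same way as the drive shaft.

counterclockwise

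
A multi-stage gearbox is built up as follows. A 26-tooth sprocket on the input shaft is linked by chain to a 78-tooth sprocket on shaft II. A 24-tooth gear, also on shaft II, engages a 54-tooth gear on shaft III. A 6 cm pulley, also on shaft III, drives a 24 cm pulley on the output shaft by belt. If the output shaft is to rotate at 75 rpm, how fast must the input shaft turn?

Overall ratio R = 3 × 2.25 × 4 = 27.
Required input speed = output speed × R = 75 × 27 = 2025 rpm.

2025 rpm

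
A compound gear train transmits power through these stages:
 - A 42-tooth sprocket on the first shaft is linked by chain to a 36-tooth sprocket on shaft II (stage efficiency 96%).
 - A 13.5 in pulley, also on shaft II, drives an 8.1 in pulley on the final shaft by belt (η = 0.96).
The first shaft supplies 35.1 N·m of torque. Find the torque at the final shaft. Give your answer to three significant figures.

16.6 N·m

chain 36/42 = 0.85714 → τ = 35.1·0.85714·0.96 = 28.882 N·m
belt 8.1/13.5 = 0.6 → τ = 28.882·0.6·0.96 = 16.636 N·m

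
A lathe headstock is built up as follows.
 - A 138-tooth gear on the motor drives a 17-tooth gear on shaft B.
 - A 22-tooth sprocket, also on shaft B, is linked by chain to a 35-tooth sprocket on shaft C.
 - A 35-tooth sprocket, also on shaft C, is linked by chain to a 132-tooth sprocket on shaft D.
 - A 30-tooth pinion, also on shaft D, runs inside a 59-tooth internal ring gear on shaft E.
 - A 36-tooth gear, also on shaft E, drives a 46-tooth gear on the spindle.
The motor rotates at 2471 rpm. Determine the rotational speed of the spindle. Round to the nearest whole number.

the motor → shaft B (gear mesh, 17/138): 2471 ÷ 0.12319 = 20059 rpm
shaft B → shaft C (chain, 35/22): 20059 ÷ 1.5909 = 12608 rpm
shaft C → shaft D (chain, 132/35): 12608 ÷ 3.7714 = 3343.1 rpm
shaft D → shaft E (internal gear, 59/30): 3343.1 ÷ 1.9667 = 1699.9 rpm
shaft E → the spindle (gear mesh, 46/36): 1699.9 ÷ 1.2778 = 1330.3 rpm

1330 rpm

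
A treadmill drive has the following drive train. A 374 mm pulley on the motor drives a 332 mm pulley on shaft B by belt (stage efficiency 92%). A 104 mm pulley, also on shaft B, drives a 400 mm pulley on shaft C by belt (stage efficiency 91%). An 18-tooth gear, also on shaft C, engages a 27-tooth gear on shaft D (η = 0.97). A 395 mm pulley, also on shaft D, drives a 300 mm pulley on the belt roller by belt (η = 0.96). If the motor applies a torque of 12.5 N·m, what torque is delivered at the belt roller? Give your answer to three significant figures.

After the belt (332/374): 12.5 × 0.8877 × 0.92 = 10.209 N·m
After the belt (400/104): 10.209 × 3.8462 × 0.91 = 35.73 N·m
After the gear mesh (27/18): 35.73 × 1.5 × 0.97 = 51.987 N·m
After the belt (300/395): 51.987 × 0.75949 × 0.96 = 37.904 N·m

37.9 N·m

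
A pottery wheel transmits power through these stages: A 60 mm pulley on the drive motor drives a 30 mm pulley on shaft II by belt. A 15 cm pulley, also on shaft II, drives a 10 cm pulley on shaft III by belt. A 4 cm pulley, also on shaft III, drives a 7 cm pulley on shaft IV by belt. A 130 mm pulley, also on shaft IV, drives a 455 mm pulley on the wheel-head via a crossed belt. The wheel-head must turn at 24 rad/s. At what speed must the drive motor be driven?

Overall ratio R = 0.5 × 0.66667 × 1.75 × 3.5 = 2.0417.
Required input speed = output speed × R = 24 × 2.0417 = 49 rad/s.

49 rad/s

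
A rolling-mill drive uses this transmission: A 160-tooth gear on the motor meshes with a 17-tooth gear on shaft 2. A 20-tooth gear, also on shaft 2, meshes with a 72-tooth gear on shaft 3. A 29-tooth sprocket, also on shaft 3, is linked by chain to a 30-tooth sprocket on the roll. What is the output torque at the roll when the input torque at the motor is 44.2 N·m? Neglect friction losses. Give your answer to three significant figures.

17.5 N·m

After the gear mesh (17/160): 44.2 × 0.10625 = 4.6963 N·m
After the gear mesh (72/20): 4.6963 × 3.6 = 16.907 N·m
After the chain (30/29): 16.907 × 1.0345 = 17.489 N·m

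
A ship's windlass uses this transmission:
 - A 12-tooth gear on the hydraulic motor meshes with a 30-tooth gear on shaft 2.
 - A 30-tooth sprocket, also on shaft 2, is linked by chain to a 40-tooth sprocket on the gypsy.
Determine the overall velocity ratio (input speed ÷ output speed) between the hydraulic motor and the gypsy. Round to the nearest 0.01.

3.33

Each stage contributes driven/driver: gear mesh 30/12 = 2.5, chain 40/30 = 1.3333.
Overall: 2.5 × 1.3333 = 3.3333.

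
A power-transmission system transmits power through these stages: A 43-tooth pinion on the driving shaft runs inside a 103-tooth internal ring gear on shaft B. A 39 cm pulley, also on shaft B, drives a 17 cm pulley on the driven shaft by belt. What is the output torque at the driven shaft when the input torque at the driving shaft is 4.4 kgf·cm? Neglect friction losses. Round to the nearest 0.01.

4.59 kgf·cm

After the internal gear (103/43): 4.4 × 2.3953 = 10.54 kgf·cm
After the belt (17/39): 10.54 × 0.4359 = 4.5942 kgf·cm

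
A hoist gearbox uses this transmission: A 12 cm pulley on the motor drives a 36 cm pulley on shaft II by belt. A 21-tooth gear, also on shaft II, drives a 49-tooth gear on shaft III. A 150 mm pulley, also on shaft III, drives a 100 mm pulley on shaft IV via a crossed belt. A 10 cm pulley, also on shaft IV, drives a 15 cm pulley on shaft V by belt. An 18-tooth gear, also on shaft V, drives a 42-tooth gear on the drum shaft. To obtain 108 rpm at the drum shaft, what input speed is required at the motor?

Overall ratio R = 3 × 2.3333 × 0.66667 × 1.5 × 2.3333 = 16.333.
Required input speed = output speed × R = 108 × 16.333 = 1764 rpm.

1764 rpm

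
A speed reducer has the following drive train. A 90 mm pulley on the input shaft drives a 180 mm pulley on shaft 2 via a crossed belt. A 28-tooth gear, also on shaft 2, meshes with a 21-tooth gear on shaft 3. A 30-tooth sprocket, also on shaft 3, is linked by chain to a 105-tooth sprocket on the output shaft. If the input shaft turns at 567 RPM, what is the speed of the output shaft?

108 RPM

the input shaft → shaft 2 (belt, 180/90): 567 ÷ 2 = 283.5 RPM
shaft 2 → shaft 3 (gear mesh, 21/28): 283.5 ÷ 0.75 = 378 RPM
shaft 3 → the output shaft (chain, 105/30): 378 ÷ 3.5 = 108 RPM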